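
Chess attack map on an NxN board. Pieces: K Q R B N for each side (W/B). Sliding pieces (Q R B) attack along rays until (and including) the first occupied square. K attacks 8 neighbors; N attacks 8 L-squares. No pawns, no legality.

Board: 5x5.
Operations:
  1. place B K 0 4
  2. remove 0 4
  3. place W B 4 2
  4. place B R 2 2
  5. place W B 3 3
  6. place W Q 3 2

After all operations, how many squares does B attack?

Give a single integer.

Answer: 7

Derivation:
Op 1: place BK@(0,4)
Op 2: remove (0,4)
Op 3: place WB@(4,2)
Op 4: place BR@(2,2)
Op 5: place WB@(3,3)
Op 6: place WQ@(3,2)
Per-piece attacks for B:
  BR@(2,2): attacks (2,3) (2,4) (2,1) (2,0) (3,2) (1,2) (0,2) [ray(1,0) blocked at (3,2)]
Union (7 distinct): (0,2) (1,2) (2,0) (2,1) (2,3) (2,4) (3,2)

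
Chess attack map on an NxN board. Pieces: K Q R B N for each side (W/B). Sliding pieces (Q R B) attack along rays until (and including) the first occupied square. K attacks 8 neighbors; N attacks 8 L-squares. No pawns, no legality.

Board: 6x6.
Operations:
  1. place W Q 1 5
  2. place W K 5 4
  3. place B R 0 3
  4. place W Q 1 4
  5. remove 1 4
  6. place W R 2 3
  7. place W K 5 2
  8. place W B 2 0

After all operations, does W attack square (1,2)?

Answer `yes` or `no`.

Op 1: place WQ@(1,5)
Op 2: place WK@(5,4)
Op 3: place BR@(0,3)
Op 4: place WQ@(1,4)
Op 5: remove (1,4)
Op 6: place WR@(2,3)
Op 7: place WK@(5,2)
Op 8: place WB@(2,0)
Per-piece attacks for W:
  WQ@(1,5): attacks (1,4) (1,3) (1,2) (1,1) (1,0) (2,5) (3,5) (4,5) (5,5) (0,5) (2,4) (3,3) (4,2) (5,1) (0,4)
  WB@(2,0): attacks (3,1) (4,2) (5,3) (1,1) (0,2)
  WR@(2,3): attacks (2,4) (2,5) (2,2) (2,1) (2,0) (3,3) (4,3) (5,3) (1,3) (0,3) [ray(0,-1) blocked at (2,0); ray(-1,0) blocked at (0,3)]
  WK@(5,2): attacks (5,3) (5,1) (4,2) (4,3) (4,1)
  WK@(5,4): attacks (5,5) (5,3) (4,4) (4,5) (4,3)
W attacks (1,2): yes

Answer: yes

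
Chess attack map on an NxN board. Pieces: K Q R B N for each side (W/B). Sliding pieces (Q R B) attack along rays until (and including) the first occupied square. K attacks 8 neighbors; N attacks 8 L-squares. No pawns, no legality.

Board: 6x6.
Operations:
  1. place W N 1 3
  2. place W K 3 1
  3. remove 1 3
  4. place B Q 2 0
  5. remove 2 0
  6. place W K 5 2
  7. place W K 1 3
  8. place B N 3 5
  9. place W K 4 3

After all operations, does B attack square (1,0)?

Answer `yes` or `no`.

Op 1: place WN@(1,3)
Op 2: place WK@(3,1)
Op 3: remove (1,3)
Op 4: place BQ@(2,0)
Op 5: remove (2,0)
Op 6: place WK@(5,2)
Op 7: place WK@(1,3)
Op 8: place BN@(3,5)
Op 9: place WK@(4,3)
Per-piece attacks for B:
  BN@(3,5): attacks (4,3) (5,4) (2,3) (1,4)
B attacks (1,0): no

Answer: no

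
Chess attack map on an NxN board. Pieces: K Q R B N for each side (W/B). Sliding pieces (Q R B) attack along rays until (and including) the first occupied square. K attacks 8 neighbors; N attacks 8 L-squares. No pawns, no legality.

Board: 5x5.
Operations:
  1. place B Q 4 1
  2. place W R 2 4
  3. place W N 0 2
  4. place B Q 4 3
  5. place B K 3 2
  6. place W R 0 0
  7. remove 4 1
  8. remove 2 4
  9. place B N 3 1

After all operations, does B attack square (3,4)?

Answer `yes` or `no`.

Answer: yes

Derivation:
Op 1: place BQ@(4,1)
Op 2: place WR@(2,4)
Op 3: place WN@(0,2)
Op 4: place BQ@(4,3)
Op 5: place BK@(3,2)
Op 6: place WR@(0,0)
Op 7: remove (4,1)
Op 8: remove (2,4)
Op 9: place BN@(3,1)
Per-piece attacks for B:
  BN@(3,1): attacks (4,3) (2,3) (1,2) (1,0)
  BK@(3,2): attacks (3,3) (3,1) (4,2) (2,2) (4,3) (4,1) (2,3) (2,1)
  BQ@(4,3): attacks (4,4) (4,2) (4,1) (4,0) (3,3) (2,3) (1,3) (0,3) (3,4) (3,2) [ray(-1,-1) blocked at (3,2)]
B attacks (3,4): yes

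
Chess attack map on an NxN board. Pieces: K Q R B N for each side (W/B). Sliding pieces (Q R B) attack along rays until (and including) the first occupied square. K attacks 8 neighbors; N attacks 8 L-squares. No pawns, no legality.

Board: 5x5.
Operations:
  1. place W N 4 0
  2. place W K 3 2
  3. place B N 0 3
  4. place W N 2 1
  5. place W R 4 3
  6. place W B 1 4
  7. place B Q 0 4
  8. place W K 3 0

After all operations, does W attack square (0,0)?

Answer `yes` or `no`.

Answer: yes

Derivation:
Op 1: place WN@(4,0)
Op 2: place WK@(3,2)
Op 3: place BN@(0,3)
Op 4: place WN@(2,1)
Op 5: place WR@(4,3)
Op 6: place WB@(1,4)
Op 7: place BQ@(0,4)
Op 8: place WK@(3,0)
Per-piece attacks for W:
  WB@(1,4): attacks (2,3) (3,2) (0,3) [ray(1,-1) blocked at (3,2); ray(-1,-1) blocked at (0,3)]
  WN@(2,1): attacks (3,3) (4,2) (1,3) (0,2) (4,0) (0,0)
  WK@(3,0): attacks (3,1) (4,0) (2,0) (4,1) (2,1)
  WK@(3,2): attacks (3,3) (3,1) (4,2) (2,2) (4,3) (4,1) (2,3) (2,1)
  WN@(4,0): attacks (3,2) (2,1)
  WR@(4,3): attacks (4,4) (4,2) (4,1) (4,0) (3,3) (2,3) (1,3) (0,3) [ray(0,-1) blocked at (4,0); ray(-1,0) blocked at (0,3)]
W attacks (0,0): yes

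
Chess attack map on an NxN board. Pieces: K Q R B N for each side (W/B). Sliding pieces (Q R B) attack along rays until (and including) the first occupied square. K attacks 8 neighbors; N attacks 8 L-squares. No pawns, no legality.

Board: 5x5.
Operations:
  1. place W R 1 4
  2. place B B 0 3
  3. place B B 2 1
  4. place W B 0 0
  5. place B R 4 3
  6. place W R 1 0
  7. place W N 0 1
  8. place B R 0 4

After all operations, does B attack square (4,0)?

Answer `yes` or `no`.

Answer: yes

Derivation:
Op 1: place WR@(1,4)
Op 2: place BB@(0,3)
Op 3: place BB@(2,1)
Op 4: place WB@(0,0)
Op 5: place BR@(4,3)
Op 6: place WR@(1,0)
Op 7: place WN@(0,1)
Op 8: place BR@(0,4)
Per-piece attacks for B:
  BB@(0,3): attacks (1,4) (1,2) (2,1) [ray(1,1) blocked at (1,4); ray(1,-1) blocked at (2,1)]
  BR@(0,4): attacks (0,3) (1,4) [ray(0,-1) blocked at (0,3); ray(1,0) blocked at (1,4)]
  BB@(2,1): attacks (3,2) (4,3) (3,0) (1,2) (0,3) (1,0) [ray(1,1) blocked at (4,3); ray(-1,1) blocked at (0,3); ray(-1,-1) blocked at (1,0)]
  BR@(4,3): attacks (4,4) (4,2) (4,1) (4,0) (3,3) (2,3) (1,3) (0,3) [ray(-1,0) blocked at (0,3)]
B attacks (4,0): yes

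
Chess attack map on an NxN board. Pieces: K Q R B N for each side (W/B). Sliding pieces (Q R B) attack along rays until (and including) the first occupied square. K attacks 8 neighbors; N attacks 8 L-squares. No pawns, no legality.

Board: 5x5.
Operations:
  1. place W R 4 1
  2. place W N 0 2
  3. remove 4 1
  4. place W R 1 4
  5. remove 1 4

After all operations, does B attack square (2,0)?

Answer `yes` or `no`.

Answer: no

Derivation:
Op 1: place WR@(4,1)
Op 2: place WN@(0,2)
Op 3: remove (4,1)
Op 4: place WR@(1,4)
Op 5: remove (1,4)
Per-piece attacks for B:
B attacks (2,0): no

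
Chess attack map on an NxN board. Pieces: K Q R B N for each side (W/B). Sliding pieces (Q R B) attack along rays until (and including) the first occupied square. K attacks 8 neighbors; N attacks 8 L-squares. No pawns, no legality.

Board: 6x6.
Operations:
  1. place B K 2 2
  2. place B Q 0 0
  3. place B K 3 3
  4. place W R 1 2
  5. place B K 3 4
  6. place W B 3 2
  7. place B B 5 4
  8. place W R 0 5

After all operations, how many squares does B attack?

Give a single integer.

Op 1: place BK@(2,2)
Op 2: place BQ@(0,0)
Op 3: place BK@(3,3)
Op 4: place WR@(1,2)
Op 5: place BK@(3,4)
Op 6: place WB@(3,2)
Op 7: place BB@(5,4)
Op 8: place WR@(0,5)
Per-piece attacks for B:
  BQ@(0,0): attacks (0,1) (0,2) (0,3) (0,4) (0,5) (1,0) (2,0) (3,0) (4,0) (5,0) (1,1) (2,2) [ray(0,1) blocked at (0,5); ray(1,1) blocked at (2,2)]
  BK@(2,2): attacks (2,3) (2,1) (3,2) (1,2) (3,3) (3,1) (1,3) (1,1)
  BK@(3,3): attacks (3,4) (3,2) (4,3) (2,3) (4,4) (4,2) (2,4) (2,2)
  BK@(3,4): attacks (3,5) (3,3) (4,4) (2,4) (4,5) (4,3) (2,5) (2,3)
  BB@(5,4): attacks (4,5) (4,3) (3,2) [ray(-1,-1) blocked at (3,2)]
Union (27 distinct): (0,1) (0,2) (0,3) (0,4) (0,5) (1,0) (1,1) (1,2) (1,3) (2,0) (2,1) (2,2) (2,3) (2,4) (2,5) (3,0) (3,1) (3,2) (3,3) (3,4) (3,5) (4,0) (4,2) (4,3) (4,4) (4,5) (5,0)

Answer: 27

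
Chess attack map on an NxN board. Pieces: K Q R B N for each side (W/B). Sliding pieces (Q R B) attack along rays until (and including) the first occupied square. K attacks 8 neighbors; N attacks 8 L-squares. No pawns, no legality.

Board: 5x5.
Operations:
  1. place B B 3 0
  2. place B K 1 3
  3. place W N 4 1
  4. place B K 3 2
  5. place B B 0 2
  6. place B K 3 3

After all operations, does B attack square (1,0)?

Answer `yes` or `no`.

Op 1: place BB@(3,0)
Op 2: place BK@(1,3)
Op 3: place WN@(4,1)
Op 4: place BK@(3,2)
Op 5: place BB@(0,2)
Op 6: place BK@(3,3)
Per-piece attacks for B:
  BB@(0,2): attacks (1,3) (1,1) (2,0) [ray(1,1) blocked at (1,3)]
  BK@(1,3): attacks (1,4) (1,2) (2,3) (0,3) (2,4) (2,2) (0,4) (0,2)
  BB@(3,0): attacks (4,1) (2,1) (1,2) (0,3) [ray(1,1) blocked at (4,1)]
  BK@(3,2): attacks (3,3) (3,1) (4,2) (2,2) (4,3) (4,1) (2,3) (2,1)
  BK@(3,3): attacks (3,4) (3,2) (4,3) (2,3) (4,4) (4,2) (2,4) (2,2)
B attacks (1,0): no

Answer: no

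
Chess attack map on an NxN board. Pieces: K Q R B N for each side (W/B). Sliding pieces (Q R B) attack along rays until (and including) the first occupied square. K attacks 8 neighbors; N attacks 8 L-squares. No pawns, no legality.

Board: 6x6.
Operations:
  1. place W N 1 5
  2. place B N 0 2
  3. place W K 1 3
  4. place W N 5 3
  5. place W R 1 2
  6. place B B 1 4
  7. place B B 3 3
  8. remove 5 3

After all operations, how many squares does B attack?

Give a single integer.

Op 1: place WN@(1,5)
Op 2: place BN@(0,2)
Op 3: place WK@(1,3)
Op 4: place WN@(5,3)
Op 5: place WR@(1,2)
Op 6: place BB@(1,4)
Op 7: place BB@(3,3)
Op 8: remove (5,3)
Per-piece attacks for B:
  BN@(0,2): attacks (1,4) (2,3) (1,0) (2,1)
  BB@(1,4): attacks (2,5) (2,3) (3,2) (4,1) (5,0) (0,5) (0,3)
  BB@(3,3): attacks (4,4) (5,5) (4,2) (5,1) (2,4) (1,5) (2,2) (1,1) (0,0) [ray(-1,1) blocked at (1,5)]
Union (19 distinct): (0,0) (0,3) (0,5) (1,0) (1,1) (1,4) (1,5) (2,1) (2,2) (2,3) (2,4) (2,5) (3,2) (4,1) (4,2) (4,4) (5,0) (5,1) (5,5)

Answer: 19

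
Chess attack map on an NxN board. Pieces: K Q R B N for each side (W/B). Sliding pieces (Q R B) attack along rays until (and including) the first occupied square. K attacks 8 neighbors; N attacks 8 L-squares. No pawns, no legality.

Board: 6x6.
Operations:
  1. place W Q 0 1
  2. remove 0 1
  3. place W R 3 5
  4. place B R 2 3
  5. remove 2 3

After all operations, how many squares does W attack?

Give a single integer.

Answer: 10

Derivation:
Op 1: place WQ@(0,1)
Op 2: remove (0,1)
Op 3: place WR@(3,5)
Op 4: place BR@(2,3)
Op 5: remove (2,3)
Per-piece attacks for W:
  WR@(3,5): attacks (3,4) (3,3) (3,2) (3,1) (3,0) (4,5) (5,5) (2,5) (1,5) (0,5)
Union (10 distinct): (0,5) (1,5) (2,5) (3,0) (3,1) (3,2) (3,3) (3,4) (4,5) (5,5)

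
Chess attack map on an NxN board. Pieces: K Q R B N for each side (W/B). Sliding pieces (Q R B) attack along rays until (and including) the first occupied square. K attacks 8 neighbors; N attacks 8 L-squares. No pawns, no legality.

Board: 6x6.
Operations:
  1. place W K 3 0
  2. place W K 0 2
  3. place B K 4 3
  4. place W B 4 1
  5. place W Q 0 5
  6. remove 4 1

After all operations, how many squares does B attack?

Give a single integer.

Op 1: place WK@(3,0)
Op 2: place WK@(0,2)
Op 3: place BK@(4,3)
Op 4: place WB@(4,1)
Op 5: place WQ@(0,5)
Op 6: remove (4,1)
Per-piece attacks for B:
  BK@(4,3): attacks (4,4) (4,2) (5,3) (3,3) (5,4) (5,2) (3,4) (3,2)
Union (8 distinct): (3,2) (3,3) (3,4) (4,2) (4,4) (5,2) (5,3) (5,4)

Answer: 8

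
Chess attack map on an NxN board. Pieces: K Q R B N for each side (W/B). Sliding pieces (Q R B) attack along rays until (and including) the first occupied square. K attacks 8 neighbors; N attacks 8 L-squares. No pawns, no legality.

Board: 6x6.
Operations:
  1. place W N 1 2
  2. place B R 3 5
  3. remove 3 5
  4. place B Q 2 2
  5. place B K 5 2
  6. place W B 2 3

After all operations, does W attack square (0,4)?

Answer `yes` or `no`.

Answer: yes

Derivation:
Op 1: place WN@(1,2)
Op 2: place BR@(3,5)
Op 3: remove (3,5)
Op 4: place BQ@(2,2)
Op 5: place BK@(5,2)
Op 6: place WB@(2,3)
Per-piece attacks for W:
  WN@(1,2): attacks (2,4) (3,3) (0,4) (2,0) (3,1) (0,0)
  WB@(2,3): attacks (3,4) (4,5) (3,2) (4,1) (5,0) (1,4) (0,5) (1,2) [ray(-1,-1) blocked at (1,2)]
W attacks (0,4): yes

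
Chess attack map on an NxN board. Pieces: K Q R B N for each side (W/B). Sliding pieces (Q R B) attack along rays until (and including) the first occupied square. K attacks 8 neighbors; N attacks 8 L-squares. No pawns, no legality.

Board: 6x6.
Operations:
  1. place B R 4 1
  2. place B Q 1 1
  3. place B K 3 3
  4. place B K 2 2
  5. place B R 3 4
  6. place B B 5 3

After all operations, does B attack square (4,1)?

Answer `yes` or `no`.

Answer: yes

Derivation:
Op 1: place BR@(4,1)
Op 2: place BQ@(1,1)
Op 3: place BK@(3,3)
Op 4: place BK@(2,2)
Op 5: place BR@(3,4)
Op 6: place BB@(5,3)
Per-piece attacks for B:
  BQ@(1,1): attacks (1,2) (1,3) (1,4) (1,5) (1,0) (2,1) (3,1) (4,1) (0,1) (2,2) (2,0) (0,2) (0,0) [ray(1,0) blocked at (4,1); ray(1,1) blocked at (2,2)]
  BK@(2,2): attacks (2,3) (2,1) (3,2) (1,2) (3,3) (3,1) (1,3) (1,1)
  BK@(3,3): attacks (3,4) (3,2) (4,3) (2,3) (4,4) (4,2) (2,4) (2,2)
  BR@(3,4): attacks (3,5) (3,3) (4,4) (5,4) (2,4) (1,4) (0,4) [ray(0,-1) blocked at (3,3)]
  BR@(4,1): attacks (4,2) (4,3) (4,4) (4,5) (4,0) (5,1) (3,1) (2,1) (1,1) [ray(-1,0) blocked at (1,1)]
  BB@(5,3): attacks (4,4) (3,5) (4,2) (3,1) (2,0)
B attacks (4,1): yes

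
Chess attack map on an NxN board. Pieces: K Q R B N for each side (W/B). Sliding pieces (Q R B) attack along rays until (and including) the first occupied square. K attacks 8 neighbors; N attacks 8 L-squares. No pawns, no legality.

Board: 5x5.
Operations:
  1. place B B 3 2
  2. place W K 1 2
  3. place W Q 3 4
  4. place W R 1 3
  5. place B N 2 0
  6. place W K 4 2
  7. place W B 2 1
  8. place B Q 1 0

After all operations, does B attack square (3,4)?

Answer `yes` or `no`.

Op 1: place BB@(3,2)
Op 2: place WK@(1,2)
Op 3: place WQ@(3,4)
Op 4: place WR@(1,3)
Op 5: place BN@(2,0)
Op 6: place WK@(4,2)
Op 7: place WB@(2,1)
Op 8: place BQ@(1,0)
Per-piece attacks for B:
  BQ@(1,0): attacks (1,1) (1,2) (2,0) (0,0) (2,1) (0,1) [ray(0,1) blocked at (1,2); ray(1,0) blocked at (2,0); ray(1,1) blocked at (2,1)]
  BN@(2,0): attacks (3,2) (4,1) (1,2) (0,1)
  BB@(3,2): attacks (4,3) (4,1) (2,3) (1,4) (2,1) [ray(-1,-1) blocked at (2,1)]
B attacks (3,4): no

Answer: no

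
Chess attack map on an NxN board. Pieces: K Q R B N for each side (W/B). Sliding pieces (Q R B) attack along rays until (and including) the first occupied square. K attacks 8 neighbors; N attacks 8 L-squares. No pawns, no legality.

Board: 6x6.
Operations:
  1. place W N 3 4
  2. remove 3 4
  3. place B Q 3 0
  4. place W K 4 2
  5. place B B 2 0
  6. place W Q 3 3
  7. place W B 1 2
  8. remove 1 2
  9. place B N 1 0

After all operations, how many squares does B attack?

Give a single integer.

Answer: 15

Derivation:
Op 1: place WN@(3,4)
Op 2: remove (3,4)
Op 3: place BQ@(3,0)
Op 4: place WK@(4,2)
Op 5: place BB@(2,0)
Op 6: place WQ@(3,3)
Op 7: place WB@(1,2)
Op 8: remove (1,2)
Op 9: place BN@(1,0)
Per-piece attacks for B:
  BN@(1,0): attacks (2,2) (3,1) (0,2)
  BB@(2,0): attacks (3,1) (4,2) (1,1) (0,2) [ray(1,1) blocked at (4,2)]
  BQ@(3,0): attacks (3,1) (3,2) (3,3) (4,0) (5,0) (2,0) (4,1) (5,2) (2,1) (1,2) (0,3) [ray(0,1) blocked at (3,3); ray(-1,0) blocked at (2,0)]
Union (15 distinct): (0,2) (0,3) (1,1) (1,2) (2,0) (2,1) (2,2) (3,1) (3,2) (3,3) (4,0) (4,1) (4,2) (5,0) (5,2)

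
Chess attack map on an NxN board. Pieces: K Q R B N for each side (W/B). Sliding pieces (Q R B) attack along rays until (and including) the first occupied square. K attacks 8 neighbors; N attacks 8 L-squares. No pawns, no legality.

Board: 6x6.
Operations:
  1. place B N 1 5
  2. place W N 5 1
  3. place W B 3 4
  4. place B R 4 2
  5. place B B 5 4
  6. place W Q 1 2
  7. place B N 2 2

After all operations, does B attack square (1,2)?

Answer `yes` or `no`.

Answer: no

Derivation:
Op 1: place BN@(1,5)
Op 2: place WN@(5,1)
Op 3: place WB@(3,4)
Op 4: place BR@(4,2)
Op 5: place BB@(5,4)
Op 6: place WQ@(1,2)
Op 7: place BN@(2,2)
Per-piece attacks for B:
  BN@(1,5): attacks (2,3) (3,4) (0,3)
  BN@(2,2): attacks (3,4) (4,3) (1,4) (0,3) (3,0) (4,1) (1,0) (0,1)
  BR@(4,2): attacks (4,3) (4,4) (4,5) (4,1) (4,0) (5,2) (3,2) (2,2) [ray(-1,0) blocked at (2,2)]
  BB@(5,4): attacks (4,5) (4,3) (3,2) (2,1) (1,0)
B attacks (1,2): no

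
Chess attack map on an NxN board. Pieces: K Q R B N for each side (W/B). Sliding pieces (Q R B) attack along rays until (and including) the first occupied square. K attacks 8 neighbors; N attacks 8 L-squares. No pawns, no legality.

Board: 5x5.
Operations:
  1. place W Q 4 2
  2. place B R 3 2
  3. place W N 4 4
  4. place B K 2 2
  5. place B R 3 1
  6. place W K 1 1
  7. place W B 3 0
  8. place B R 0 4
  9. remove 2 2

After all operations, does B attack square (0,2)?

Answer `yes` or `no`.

Op 1: place WQ@(4,2)
Op 2: place BR@(3,2)
Op 3: place WN@(4,4)
Op 4: place BK@(2,2)
Op 5: place BR@(3,1)
Op 6: place WK@(1,1)
Op 7: place WB@(3,0)
Op 8: place BR@(0,4)
Op 9: remove (2,2)
Per-piece attacks for B:
  BR@(0,4): attacks (0,3) (0,2) (0,1) (0,0) (1,4) (2,4) (3,4) (4,4) [ray(1,0) blocked at (4,4)]
  BR@(3,1): attacks (3,2) (3,0) (4,1) (2,1) (1,1) [ray(0,1) blocked at (3,2); ray(0,-1) blocked at (3,0); ray(-1,0) blocked at (1,1)]
  BR@(3,2): attacks (3,3) (3,4) (3,1) (4,2) (2,2) (1,2) (0,2) [ray(0,-1) blocked at (3,1); ray(1,0) blocked at (4,2)]
B attacks (0,2): yes

Answer: yes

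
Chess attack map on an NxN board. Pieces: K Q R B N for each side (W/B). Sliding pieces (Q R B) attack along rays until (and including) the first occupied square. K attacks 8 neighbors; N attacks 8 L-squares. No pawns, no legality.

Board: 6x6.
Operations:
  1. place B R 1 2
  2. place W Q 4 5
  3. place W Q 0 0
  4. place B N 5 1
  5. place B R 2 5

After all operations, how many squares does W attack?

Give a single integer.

Op 1: place BR@(1,2)
Op 2: place WQ@(4,5)
Op 3: place WQ@(0,0)
Op 4: place BN@(5,1)
Op 5: place BR@(2,5)
Per-piece attacks for W:
  WQ@(0,0): attacks (0,1) (0,2) (0,3) (0,4) (0,5) (1,0) (2,0) (3,0) (4,0) (5,0) (1,1) (2,2) (3,3) (4,4) (5,5)
  WQ@(4,5): attacks (4,4) (4,3) (4,2) (4,1) (4,0) (5,5) (3,5) (2,5) (5,4) (3,4) (2,3) (1,2) [ray(-1,0) blocked at (2,5); ray(-1,-1) blocked at (1,2)]
Union (24 distinct): (0,1) (0,2) (0,3) (0,4) (0,5) (1,0) (1,1) (1,2) (2,0) (2,2) (2,3) (2,5) (3,0) (3,3) (3,4) (3,5) (4,0) (4,1) (4,2) (4,3) (4,4) (5,0) (5,4) (5,5)

Answer: 24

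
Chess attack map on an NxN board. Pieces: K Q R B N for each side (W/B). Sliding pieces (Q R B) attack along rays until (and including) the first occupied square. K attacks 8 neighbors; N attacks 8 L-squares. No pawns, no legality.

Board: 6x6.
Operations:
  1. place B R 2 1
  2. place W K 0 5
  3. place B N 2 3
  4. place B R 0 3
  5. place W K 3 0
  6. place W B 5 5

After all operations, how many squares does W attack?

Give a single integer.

Answer: 13

Derivation:
Op 1: place BR@(2,1)
Op 2: place WK@(0,5)
Op 3: place BN@(2,3)
Op 4: place BR@(0,3)
Op 5: place WK@(3,0)
Op 6: place WB@(5,5)
Per-piece attacks for W:
  WK@(0,5): attacks (0,4) (1,5) (1,4)
  WK@(3,0): attacks (3,1) (4,0) (2,0) (4,1) (2,1)
  WB@(5,5): attacks (4,4) (3,3) (2,2) (1,1) (0,0)
Union (13 distinct): (0,0) (0,4) (1,1) (1,4) (1,5) (2,0) (2,1) (2,2) (3,1) (3,3) (4,0) (4,1) (4,4)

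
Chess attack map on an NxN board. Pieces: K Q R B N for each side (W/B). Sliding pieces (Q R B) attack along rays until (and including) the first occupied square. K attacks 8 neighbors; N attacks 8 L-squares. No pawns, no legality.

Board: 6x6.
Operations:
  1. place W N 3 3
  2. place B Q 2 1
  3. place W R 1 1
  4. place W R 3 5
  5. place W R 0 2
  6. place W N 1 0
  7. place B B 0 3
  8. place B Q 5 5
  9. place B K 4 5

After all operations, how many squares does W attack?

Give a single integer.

Answer: 22

Derivation:
Op 1: place WN@(3,3)
Op 2: place BQ@(2,1)
Op 3: place WR@(1,1)
Op 4: place WR@(3,5)
Op 5: place WR@(0,2)
Op 6: place WN@(1,0)
Op 7: place BB@(0,3)
Op 8: place BQ@(5,5)
Op 9: place BK@(4,5)
Per-piece attacks for W:
  WR@(0,2): attacks (0,3) (0,1) (0,0) (1,2) (2,2) (3,2) (4,2) (5,2) [ray(0,1) blocked at (0,3)]
  WN@(1,0): attacks (2,2) (3,1) (0,2)
  WR@(1,1): attacks (1,2) (1,3) (1,4) (1,5) (1,0) (2,1) (0,1) [ray(0,-1) blocked at (1,0); ray(1,0) blocked at (2,1)]
  WN@(3,3): attacks (4,5) (5,4) (2,5) (1,4) (4,1) (5,2) (2,1) (1,2)
  WR@(3,5): attacks (3,4) (3,3) (4,5) (2,5) (1,5) (0,5) [ray(0,-1) blocked at (3,3); ray(1,0) blocked at (4,5)]
Union (22 distinct): (0,0) (0,1) (0,2) (0,3) (0,5) (1,0) (1,2) (1,3) (1,4) (1,5) (2,1) (2,2) (2,5) (3,1) (3,2) (3,3) (3,4) (4,1) (4,2) (4,5) (5,2) (5,4)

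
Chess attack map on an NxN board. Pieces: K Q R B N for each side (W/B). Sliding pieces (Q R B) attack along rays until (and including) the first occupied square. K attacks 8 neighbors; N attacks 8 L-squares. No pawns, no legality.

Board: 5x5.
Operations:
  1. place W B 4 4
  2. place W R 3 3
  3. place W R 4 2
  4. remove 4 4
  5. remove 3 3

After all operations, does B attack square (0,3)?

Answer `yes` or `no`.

Answer: no

Derivation:
Op 1: place WB@(4,4)
Op 2: place WR@(3,3)
Op 3: place WR@(4,2)
Op 4: remove (4,4)
Op 5: remove (3,3)
Per-piece attacks for B:
B attacks (0,3): no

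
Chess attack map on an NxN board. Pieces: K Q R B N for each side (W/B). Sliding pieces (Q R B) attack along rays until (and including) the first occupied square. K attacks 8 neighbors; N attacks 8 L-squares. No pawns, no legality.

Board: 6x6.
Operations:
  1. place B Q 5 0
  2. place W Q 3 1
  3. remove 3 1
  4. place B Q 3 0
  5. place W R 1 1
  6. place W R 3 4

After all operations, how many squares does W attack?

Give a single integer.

Answer: 18

Derivation:
Op 1: place BQ@(5,0)
Op 2: place WQ@(3,1)
Op 3: remove (3,1)
Op 4: place BQ@(3,0)
Op 5: place WR@(1,1)
Op 6: place WR@(3,4)
Per-piece attacks for W:
  WR@(1,1): attacks (1,2) (1,3) (1,4) (1,5) (1,0) (2,1) (3,1) (4,1) (5,1) (0,1)
  WR@(3,4): attacks (3,5) (3,3) (3,2) (3,1) (3,0) (4,4) (5,4) (2,4) (1,4) (0,4) [ray(0,-1) blocked at (3,0)]
Union (18 distinct): (0,1) (0,4) (1,0) (1,2) (1,3) (1,4) (1,5) (2,1) (2,4) (3,0) (3,1) (3,2) (3,3) (3,5) (4,1) (4,4) (5,1) (5,4)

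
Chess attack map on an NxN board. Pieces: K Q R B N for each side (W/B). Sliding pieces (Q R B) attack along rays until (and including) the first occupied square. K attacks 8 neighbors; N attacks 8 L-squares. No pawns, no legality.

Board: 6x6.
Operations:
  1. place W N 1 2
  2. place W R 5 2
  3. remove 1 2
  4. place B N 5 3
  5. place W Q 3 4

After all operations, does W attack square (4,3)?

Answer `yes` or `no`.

Op 1: place WN@(1,2)
Op 2: place WR@(5,2)
Op 3: remove (1,2)
Op 4: place BN@(5,3)
Op 5: place WQ@(3,4)
Per-piece attacks for W:
  WQ@(3,4): attacks (3,5) (3,3) (3,2) (3,1) (3,0) (4,4) (5,4) (2,4) (1,4) (0,4) (4,5) (4,3) (5,2) (2,5) (2,3) (1,2) (0,1) [ray(1,-1) blocked at (5,2)]
  WR@(5,2): attacks (5,3) (5,1) (5,0) (4,2) (3,2) (2,2) (1,2) (0,2) [ray(0,1) blocked at (5,3)]
W attacks (4,3): yes

Answer: yes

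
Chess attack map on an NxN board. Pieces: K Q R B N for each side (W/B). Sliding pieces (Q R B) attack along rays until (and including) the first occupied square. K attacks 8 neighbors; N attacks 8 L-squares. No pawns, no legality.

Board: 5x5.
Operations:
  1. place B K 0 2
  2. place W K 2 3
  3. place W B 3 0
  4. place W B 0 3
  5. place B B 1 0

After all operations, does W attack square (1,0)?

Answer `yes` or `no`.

Answer: no

Derivation:
Op 1: place BK@(0,2)
Op 2: place WK@(2,3)
Op 3: place WB@(3,0)
Op 4: place WB@(0,3)
Op 5: place BB@(1,0)
Per-piece attacks for W:
  WB@(0,3): attacks (1,4) (1,2) (2,1) (3,0) [ray(1,-1) blocked at (3,0)]
  WK@(2,3): attacks (2,4) (2,2) (3,3) (1,3) (3,4) (3,2) (1,4) (1,2)
  WB@(3,0): attacks (4,1) (2,1) (1,2) (0,3) [ray(-1,1) blocked at (0,3)]
W attacks (1,0): no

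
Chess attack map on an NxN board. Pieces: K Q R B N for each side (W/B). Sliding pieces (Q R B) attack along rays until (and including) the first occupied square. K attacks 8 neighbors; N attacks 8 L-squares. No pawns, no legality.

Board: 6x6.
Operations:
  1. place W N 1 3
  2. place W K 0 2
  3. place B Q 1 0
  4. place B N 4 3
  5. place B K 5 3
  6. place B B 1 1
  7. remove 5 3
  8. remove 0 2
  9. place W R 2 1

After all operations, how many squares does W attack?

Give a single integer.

Answer: 14

Derivation:
Op 1: place WN@(1,3)
Op 2: place WK@(0,2)
Op 3: place BQ@(1,0)
Op 4: place BN@(4,3)
Op 5: place BK@(5,3)
Op 6: place BB@(1,1)
Op 7: remove (5,3)
Op 8: remove (0,2)
Op 9: place WR@(2,1)
Per-piece attacks for W:
  WN@(1,3): attacks (2,5) (3,4) (0,5) (2,1) (3,2) (0,1)
  WR@(2,1): attacks (2,2) (2,3) (2,4) (2,5) (2,0) (3,1) (4,1) (5,1) (1,1) [ray(-1,0) blocked at (1,1)]
Union (14 distinct): (0,1) (0,5) (1,1) (2,0) (2,1) (2,2) (2,3) (2,4) (2,5) (3,1) (3,2) (3,4) (4,1) (5,1)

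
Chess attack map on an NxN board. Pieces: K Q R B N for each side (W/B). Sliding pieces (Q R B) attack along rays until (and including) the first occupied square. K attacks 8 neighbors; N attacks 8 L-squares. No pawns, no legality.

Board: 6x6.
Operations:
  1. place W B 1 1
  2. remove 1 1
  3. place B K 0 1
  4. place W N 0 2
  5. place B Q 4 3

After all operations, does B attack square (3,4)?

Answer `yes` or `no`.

Answer: yes

Derivation:
Op 1: place WB@(1,1)
Op 2: remove (1,1)
Op 3: place BK@(0,1)
Op 4: place WN@(0,2)
Op 5: place BQ@(4,3)
Per-piece attacks for B:
  BK@(0,1): attacks (0,2) (0,0) (1,1) (1,2) (1,0)
  BQ@(4,3): attacks (4,4) (4,5) (4,2) (4,1) (4,0) (5,3) (3,3) (2,3) (1,3) (0,3) (5,4) (5,2) (3,4) (2,5) (3,2) (2,1) (1,0)
B attacks (3,4): yes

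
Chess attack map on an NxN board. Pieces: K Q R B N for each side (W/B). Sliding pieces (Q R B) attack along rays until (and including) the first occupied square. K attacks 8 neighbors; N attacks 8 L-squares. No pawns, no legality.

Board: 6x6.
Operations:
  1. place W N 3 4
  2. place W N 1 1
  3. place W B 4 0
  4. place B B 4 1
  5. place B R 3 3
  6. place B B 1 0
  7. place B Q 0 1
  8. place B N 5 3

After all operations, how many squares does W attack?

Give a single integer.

Answer: 13

Derivation:
Op 1: place WN@(3,4)
Op 2: place WN@(1,1)
Op 3: place WB@(4,0)
Op 4: place BB@(4,1)
Op 5: place BR@(3,3)
Op 6: place BB@(1,0)
Op 7: place BQ@(0,1)
Op 8: place BN@(5,3)
Per-piece attacks for W:
  WN@(1,1): attacks (2,3) (3,2) (0,3) (3,0)
  WN@(3,4): attacks (5,5) (1,5) (4,2) (5,3) (2,2) (1,3)
  WB@(4,0): attacks (5,1) (3,1) (2,2) (1,3) (0,4)
Union (13 distinct): (0,3) (0,4) (1,3) (1,5) (2,2) (2,3) (3,0) (3,1) (3,2) (4,2) (5,1) (5,3) (5,5)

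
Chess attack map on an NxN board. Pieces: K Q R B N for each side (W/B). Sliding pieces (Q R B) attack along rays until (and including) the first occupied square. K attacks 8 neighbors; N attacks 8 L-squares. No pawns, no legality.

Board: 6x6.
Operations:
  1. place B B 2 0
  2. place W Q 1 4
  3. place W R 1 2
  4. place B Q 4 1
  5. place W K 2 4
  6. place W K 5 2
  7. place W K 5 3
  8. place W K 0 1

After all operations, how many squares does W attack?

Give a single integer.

Op 1: place BB@(2,0)
Op 2: place WQ@(1,4)
Op 3: place WR@(1,2)
Op 4: place BQ@(4,1)
Op 5: place WK@(2,4)
Op 6: place WK@(5,2)
Op 7: place WK@(5,3)
Op 8: place WK@(0,1)
Per-piece attacks for W:
  WK@(0,1): attacks (0,2) (0,0) (1,1) (1,2) (1,0)
  WR@(1,2): attacks (1,3) (1,4) (1,1) (1,0) (2,2) (3,2) (4,2) (5,2) (0,2) [ray(0,1) blocked at (1,4); ray(1,0) blocked at (5,2)]
  WQ@(1,4): attacks (1,5) (1,3) (1,2) (2,4) (0,4) (2,5) (2,3) (3,2) (4,1) (0,5) (0,3) [ray(0,-1) blocked at (1,2); ray(1,0) blocked at (2,4); ray(1,-1) blocked at (4,1)]
  WK@(2,4): attacks (2,5) (2,3) (3,4) (1,4) (3,5) (3,3) (1,5) (1,3)
  WK@(5,2): attacks (5,3) (5,1) (4,2) (4,3) (4,1)
  WK@(5,3): attacks (5,4) (5,2) (4,3) (4,4) (4,2)
Union (27 distinct): (0,0) (0,2) (0,3) (0,4) (0,5) (1,0) (1,1) (1,2) (1,3) (1,4) (1,5) (2,2) (2,3) (2,4) (2,5) (3,2) (3,3) (3,4) (3,5) (4,1) (4,2) (4,3) (4,4) (5,1) (5,2) (5,3) (5,4)

Answer: 27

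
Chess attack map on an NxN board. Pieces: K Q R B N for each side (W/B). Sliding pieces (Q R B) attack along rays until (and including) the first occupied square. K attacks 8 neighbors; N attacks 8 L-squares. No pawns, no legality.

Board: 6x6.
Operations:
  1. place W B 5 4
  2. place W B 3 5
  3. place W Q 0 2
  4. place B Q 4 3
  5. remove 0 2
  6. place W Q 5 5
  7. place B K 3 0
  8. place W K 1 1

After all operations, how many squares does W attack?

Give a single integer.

Op 1: place WB@(5,4)
Op 2: place WB@(3,5)
Op 3: place WQ@(0,2)
Op 4: place BQ@(4,3)
Op 5: remove (0,2)
Op 6: place WQ@(5,5)
Op 7: place BK@(3,0)
Op 8: place WK@(1,1)
Per-piece attacks for W:
  WK@(1,1): attacks (1,2) (1,0) (2,1) (0,1) (2,2) (2,0) (0,2) (0,0)
  WB@(3,5): attacks (4,4) (5,3) (2,4) (1,3) (0,2)
  WB@(5,4): attacks (4,5) (4,3) [ray(-1,-1) blocked at (4,3)]
  WQ@(5,5): attacks (5,4) (4,5) (3,5) (4,4) (3,3) (2,2) (1,1) [ray(0,-1) blocked at (5,4); ray(-1,0) blocked at (3,5); ray(-1,-1) blocked at (1,1)]
Union (18 distinct): (0,0) (0,1) (0,2) (1,0) (1,1) (1,2) (1,3) (2,0) (2,1) (2,2) (2,4) (3,3) (3,5) (4,3) (4,4) (4,5) (5,3) (5,4)

Answer: 18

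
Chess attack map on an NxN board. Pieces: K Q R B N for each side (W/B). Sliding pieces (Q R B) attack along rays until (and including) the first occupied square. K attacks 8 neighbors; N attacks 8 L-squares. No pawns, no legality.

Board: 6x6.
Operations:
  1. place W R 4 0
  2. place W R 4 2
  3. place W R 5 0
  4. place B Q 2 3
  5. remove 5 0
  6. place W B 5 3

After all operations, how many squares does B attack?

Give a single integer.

Answer: 19

Derivation:
Op 1: place WR@(4,0)
Op 2: place WR@(4,2)
Op 3: place WR@(5,0)
Op 4: place BQ@(2,3)
Op 5: remove (5,0)
Op 6: place WB@(5,3)
Per-piece attacks for B:
  BQ@(2,3): attacks (2,4) (2,5) (2,2) (2,1) (2,0) (3,3) (4,3) (5,3) (1,3) (0,3) (3,4) (4,5) (3,2) (4,1) (5,0) (1,4) (0,5) (1,2) (0,1) [ray(1,0) blocked at (5,3)]
Union (19 distinct): (0,1) (0,3) (0,5) (1,2) (1,3) (1,4) (2,0) (2,1) (2,2) (2,4) (2,5) (3,2) (3,3) (3,4) (4,1) (4,3) (4,5) (5,0) (5,3)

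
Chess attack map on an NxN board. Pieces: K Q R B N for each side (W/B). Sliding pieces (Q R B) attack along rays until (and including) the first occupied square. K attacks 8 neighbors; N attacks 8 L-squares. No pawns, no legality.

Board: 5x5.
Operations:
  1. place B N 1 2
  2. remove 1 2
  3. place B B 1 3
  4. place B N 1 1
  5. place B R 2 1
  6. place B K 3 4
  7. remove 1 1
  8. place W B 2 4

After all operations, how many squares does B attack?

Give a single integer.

Answer: 14

Derivation:
Op 1: place BN@(1,2)
Op 2: remove (1,2)
Op 3: place BB@(1,3)
Op 4: place BN@(1,1)
Op 5: place BR@(2,1)
Op 6: place BK@(3,4)
Op 7: remove (1,1)
Op 8: place WB@(2,4)
Per-piece attacks for B:
  BB@(1,3): attacks (2,4) (2,2) (3,1) (4,0) (0,4) (0,2) [ray(1,1) blocked at (2,4)]
  BR@(2,1): attacks (2,2) (2,3) (2,4) (2,0) (3,1) (4,1) (1,1) (0,1) [ray(0,1) blocked at (2,4)]
  BK@(3,4): attacks (3,3) (4,4) (2,4) (4,3) (2,3)
Union (14 distinct): (0,1) (0,2) (0,4) (1,1) (2,0) (2,2) (2,3) (2,4) (3,1) (3,3) (4,0) (4,1) (4,3) (4,4)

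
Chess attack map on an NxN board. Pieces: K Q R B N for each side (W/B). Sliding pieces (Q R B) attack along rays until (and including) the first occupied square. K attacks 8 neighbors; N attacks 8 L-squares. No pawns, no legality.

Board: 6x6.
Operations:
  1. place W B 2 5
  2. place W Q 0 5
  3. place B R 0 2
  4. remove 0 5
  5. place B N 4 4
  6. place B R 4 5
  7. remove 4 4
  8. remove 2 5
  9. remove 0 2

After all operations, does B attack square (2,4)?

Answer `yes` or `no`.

Answer: no

Derivation:
Op 1: place WB@(2,5)
Op 2: place WQ@(0,5)
Op 3: place BR@(0,2)
Op 4: remove (0,5)
Op 5: place BN@(4,4)
Op 6: place BR@(4,5)
Op 7: remove (4,4)
Op 8: remove (2,5)
Op 9: remove (0,2)
Per-piece attacks for B:
  BR@(4,5): attacks (4,4) (4,3) (4,2) (4,1) (4,0) (5,5) (3,5) (2,5) (1,5) (0,5)
B attacks (2,4): no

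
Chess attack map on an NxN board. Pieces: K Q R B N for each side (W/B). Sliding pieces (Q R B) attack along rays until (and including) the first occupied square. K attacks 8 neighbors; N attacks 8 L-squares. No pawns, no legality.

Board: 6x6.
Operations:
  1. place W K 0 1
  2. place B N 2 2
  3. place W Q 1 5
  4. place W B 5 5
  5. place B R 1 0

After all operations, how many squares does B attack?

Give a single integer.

Op 1: place WK@(0,1)
Op 2: place BN@(2,2)
Op 3: place WQ@(1,5)
Op 4: place WB@(5,5)
Op 5: place BR@(1,0)
Per-piece attacks for B:
  BR@(1,0): attacks (1,1) (1,2) (1,3) (1,4) (1,5) (2,0) (3,0) (4,0) (5,0) (0,0) [ray(0,1) blocked at (1,5)]
  BN@(2,2): attacks (3,4) (4,3) (1,4) (0,3) (3,0) (4,1) (1,0) (0,1)
Union (16 distinct): (0,0) (0,1) (0,3) (1,0) (1,1) (1,2) (1,3) (1,4) (1,5) (2,0) (3,0) (3,4) (4,0) (4,1) (4,3) (5,0)

Answer: 16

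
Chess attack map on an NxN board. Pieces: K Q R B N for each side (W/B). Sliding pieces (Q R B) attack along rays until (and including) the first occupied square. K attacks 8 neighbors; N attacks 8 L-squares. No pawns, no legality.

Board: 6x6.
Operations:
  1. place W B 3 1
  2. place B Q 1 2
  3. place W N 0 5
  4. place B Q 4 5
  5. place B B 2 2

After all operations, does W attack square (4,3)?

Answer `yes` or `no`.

Op 1: place WB@(3,1)
Op 2: place BQ@(1,2)
Op 3: place WN@(0,5)
Op 4: place BQ@(4,5)
Op 5: place BB@(2,2)
Per-piece attacks for W:
  WN@(0,5): attacks (1,3) (2,4)
  WB@(3,1): attacks (4,2) (5,3) (4,0) (2,2) (2,0) [ray(-1,1) blocked at (2,2)]
W attacks (4,3): no

Answer: no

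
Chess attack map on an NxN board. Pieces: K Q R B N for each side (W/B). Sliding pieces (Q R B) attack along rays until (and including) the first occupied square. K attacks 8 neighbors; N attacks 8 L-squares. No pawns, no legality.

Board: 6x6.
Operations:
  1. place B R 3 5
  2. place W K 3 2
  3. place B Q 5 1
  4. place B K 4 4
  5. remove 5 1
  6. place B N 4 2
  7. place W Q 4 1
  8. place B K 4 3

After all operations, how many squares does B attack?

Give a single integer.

Answer: 19

Derivation:
Op 1: place BR@(3,5)
Op 2: place WK@(3,2)
Op 3: place BQ@(5,1)
Op 4: place BK@(4,4)
Op 5: remove (5,1)
Op 6: place BN@(4,2)
Op 7: place WQ@(4,1)
Op 8: place BK@(4,3)
Per-piece attacks for B:
  BR@(3,5): attacks (3,4) (3,3) (3,2) (4,5) (5,5) (2,5) (1,5) (0,5) [ray(0,-1) blocked at (3,2)]
  BN@(4,2): attacks (5,4) (3,4) (2,3) (5,0) (3,0) (2,1)
  BK@(4,3): attacks (4,4) (4,2) (5,3) (3,3) (5,4) (5,2) (3,4) (3,2)
  BK@(4,4): attacks (4,5) (4,3) (5,4) (3,4) (5,5) (5,3) (3,5) (3,3)
Union (19 distinct): (0,5) (1,5) (2,1) (2,3) (2,5) (3,0) (3,2) (3,3) (3,4) (3,5) (4,2) (4,3) (4,4) (4,5) (5,0) (5,2) (5,3) (5,4) (5,5)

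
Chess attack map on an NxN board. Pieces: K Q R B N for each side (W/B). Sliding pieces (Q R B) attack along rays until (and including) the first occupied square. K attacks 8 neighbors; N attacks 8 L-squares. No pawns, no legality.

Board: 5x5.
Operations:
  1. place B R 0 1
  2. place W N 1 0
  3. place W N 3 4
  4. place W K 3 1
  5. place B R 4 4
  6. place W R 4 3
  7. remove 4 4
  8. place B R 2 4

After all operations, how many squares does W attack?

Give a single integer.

Op 1: place BR@(0,1)
Op 2: place WN@(1,0)
Op 3: place WN@(3,4)
Op 4: place WK@(3,1)
Op 5: place BR@(4,4)
Op 6: place WR@(4,3)
Op 7: remove (4,4)
Op 8: place BR@(2,4)
Per-piece attacks for W:
  WN@(1,0): attacks (2,2) (3,1) (0,2)
  WK@(3,1): attacks (3,2) (3,0) (4,1) (2,1) (4,2) (4,0) (2,2) (2,0)
  WN@(3,4): attacks (4,2) (2,2) (1,3)
  WR@(4,3): attacks (4,4) (4,2) (4,1) (4,0) (3,3) (2,3) (1,3) (0,3)
Union (15 distinct): (0,2) (0,3) (1,3) (2,0) (2,1) (2,2) (2,3) (3,0) (3,1) (3,2) (3,3) (4,0) (4,1) (4,2) (4,4)

Answer: 15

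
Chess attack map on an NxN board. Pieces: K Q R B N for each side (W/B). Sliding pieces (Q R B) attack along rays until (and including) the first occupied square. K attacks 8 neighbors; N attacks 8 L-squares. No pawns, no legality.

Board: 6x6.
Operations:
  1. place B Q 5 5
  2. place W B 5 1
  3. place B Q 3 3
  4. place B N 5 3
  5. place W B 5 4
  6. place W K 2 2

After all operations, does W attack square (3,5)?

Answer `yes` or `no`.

Op 1: place BQ@(5,5)
Op 2: place WB@(5,1)
Op 3: place BQ@(3,3)
Op 4: place BN@(5,3)
Op 5: place WB@(5,4)
Op 6: place WK@(2,2)
Per-piece attacks for W:
  WK@(2,2): attacks (2,3) (2,1) (3,2) (1,2) (3,3) (3,1) (1,3) (1,1)
  WB@(5,1): attacks (4,2) (3,3) (4,0) [ray(-1,1) blocked at (3,3)]
  WB@(5,4): attacks (4,5) (4,3) (3,2) (2,1) (1,0)
W attacks (3,5): no

Answer: no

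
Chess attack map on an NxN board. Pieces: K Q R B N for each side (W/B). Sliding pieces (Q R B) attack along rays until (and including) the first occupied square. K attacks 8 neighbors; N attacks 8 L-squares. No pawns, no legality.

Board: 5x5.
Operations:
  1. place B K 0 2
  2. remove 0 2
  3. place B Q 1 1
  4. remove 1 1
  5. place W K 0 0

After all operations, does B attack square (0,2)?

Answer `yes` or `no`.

Op 1: place BK@(0,2)
Op 2: remove (0,2)
Op 3: place BQ@(1,1)
Op 4: remove (1,1)
Op 5: place WK@(0,0)
Per-piece attacks for B:
B attacks (0,2): no

Answer: no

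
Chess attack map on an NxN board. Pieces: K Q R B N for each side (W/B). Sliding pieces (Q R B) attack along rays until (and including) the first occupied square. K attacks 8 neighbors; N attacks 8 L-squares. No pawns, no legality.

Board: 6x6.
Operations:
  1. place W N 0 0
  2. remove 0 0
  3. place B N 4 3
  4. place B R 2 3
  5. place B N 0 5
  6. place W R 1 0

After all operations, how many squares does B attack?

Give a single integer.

Op 1: place WN@(0,0)
Op 2: remove (0,0)
Op 3: place BN@(4,3)
Op 4: place BR@(2,3)
Op 5: place BN@(0,5)
Op 6: place WR@(1,0)
Per-piece attacks for B:
  BN@(0,5): attacks (1,3) (2,4)
  BR@(2,3): attacks (2,4) (2,5) (2,2) (2,1) (2,0) (3,3) (4,3) (1,3) (0,3) [ray(1,0) blocked at (4,3)]
  BN@(4,3): attacks (5,5) (3,5) (2,4) (5,1) (3,1) (2,2)
Union (13 distinct): (0,3) (1,3) (2,0) (2,1) (2,2) (2,4) (2,5) (3,1) (3,3) (3,5) (4,3) (5,1) (5,5)

Answer: 13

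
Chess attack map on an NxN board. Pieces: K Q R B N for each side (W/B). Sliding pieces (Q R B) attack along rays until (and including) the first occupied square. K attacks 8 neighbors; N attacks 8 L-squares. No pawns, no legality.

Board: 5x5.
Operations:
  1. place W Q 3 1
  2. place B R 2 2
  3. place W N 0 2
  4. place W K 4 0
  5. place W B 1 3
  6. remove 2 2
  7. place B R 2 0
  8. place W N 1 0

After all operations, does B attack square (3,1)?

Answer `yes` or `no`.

Op 1: place WQ@(3,1)
Op 2: place BR@(2,2)
Op 3: place WN@(0,2)
Op 4: place WK@(4,0)
Op 5: place WB@(1,3)
Op 6: remove (2,2)
Op 7: place BR@(2,0)
Op 8: place WN@(1,0)
Per-piece attacks for B:
  BR@(2,0): attacks (2,1) (2,2) (2,3) (2,4) (3,0) (4,0) (1,0) [ray(1,0) blocked at (4,0); ray(-1,0) blocked at (1,0)]
B attacks (3,1): no

Answer: no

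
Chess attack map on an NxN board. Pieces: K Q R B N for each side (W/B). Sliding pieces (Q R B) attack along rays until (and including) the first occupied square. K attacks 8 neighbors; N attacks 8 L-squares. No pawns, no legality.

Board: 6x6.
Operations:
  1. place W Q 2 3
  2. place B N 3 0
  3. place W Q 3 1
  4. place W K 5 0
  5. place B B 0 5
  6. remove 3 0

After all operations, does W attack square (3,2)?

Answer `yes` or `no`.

Op 1: place WQ@(2,3)
Op 2: place BN@(3,0)
Op 3: place WQ@(3,1)
Op 4: place WK@(5,0)
Op 5: place BB@(0,5)
Op 6: remove (3,0)
Per-piece attacks for W:
  WQ@(2,3): attacks (2,4) (2,5) (2,2) (2,1) (2,0) (3,3) (4,3) (5,3) (1,3) (0,3) (3,4) (4,5) (3,2) (4,1) (5,0) (1,4) (0,5) (1,2) (0,1) [ray(1,-1) blocked at (5,0); ray(-1,1) blocked at (0,5)]
  WQ@(3,1): attacks (3,2) (3,3) (3,4) (3,5) (3,0) (4,1) (5,1) (2,1) (1,1) (0,1) (4,2) (5,3) (4,0) (2,2) (1,3) (0,4) (2,0)
  WK@(5,0): attacks (5,1) (4,0) (4,1)
W attacks (3,2): yes

Answer: yes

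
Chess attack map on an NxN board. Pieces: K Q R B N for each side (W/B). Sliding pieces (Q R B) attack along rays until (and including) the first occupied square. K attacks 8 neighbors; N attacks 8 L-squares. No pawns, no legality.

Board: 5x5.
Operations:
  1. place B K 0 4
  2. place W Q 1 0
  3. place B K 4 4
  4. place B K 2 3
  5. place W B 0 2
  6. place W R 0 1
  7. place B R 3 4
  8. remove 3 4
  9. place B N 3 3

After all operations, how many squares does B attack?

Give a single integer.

Answer: 12

Derivation:
Op 1: place BK@(0,4)
Op 2: place WQ@(1,0)
Op 3: place BK@(4,4)
Op 4: place BK@(2,3)
Op 5: place WB@(0,2)
Op 6: place WR@(0,1)
Op 7: place BR@(3,4)
Op 8: remove (3,4)
Op 9: place BN@(3,3)
Per-piece attacks for B:
  BK@(0,4): attacks (0,3) (1,4) (1,3)
  BK@(2,3): attacks (2,4) (2,2) (3,3) (1,3) (3,4) (3,2) (1,4) (1,2)
  BN@(3,3): attacks (1,4) (4,1) (2,1) (1,2)
  BK@(4,4): attacks (4,3) (3,4) (3,3)
Union (12 distinct): (0,3) (1,2) (1,3) (1,4) (2,1) (2,2) (2,4) (3,2) (3,3) (3,4) (4,1) (4,3)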